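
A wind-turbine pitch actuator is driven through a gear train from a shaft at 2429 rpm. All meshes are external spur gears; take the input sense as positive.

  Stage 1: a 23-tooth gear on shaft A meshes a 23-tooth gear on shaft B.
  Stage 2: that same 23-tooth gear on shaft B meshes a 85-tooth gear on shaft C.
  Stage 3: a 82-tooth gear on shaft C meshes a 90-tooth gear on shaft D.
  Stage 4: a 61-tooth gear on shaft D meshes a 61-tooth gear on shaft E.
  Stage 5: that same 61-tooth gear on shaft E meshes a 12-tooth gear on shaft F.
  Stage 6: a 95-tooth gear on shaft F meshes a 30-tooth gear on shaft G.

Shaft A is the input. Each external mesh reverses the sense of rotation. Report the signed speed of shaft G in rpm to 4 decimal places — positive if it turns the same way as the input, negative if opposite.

+9639.5932 rpm (same as input, |ω| = 9639.5932 rpm)

Stage 1 [23T→23T]: ω = 2429.0000×23/23 = 2429.0000 rpm, dir flips to −; running = −2429.0000
Stage 2 [23T→85T]: ω = 2429.0000×23/85 = 657.2588 rpm, dir flips to +; running = +657.2588
Stage 3 [82T→90T]: ω = 657.2588×82/90 = 598.8358 rpm, dir flips to −; running = −598.8358
Stage 4 [61T→61T]: ω = 598.8358×61/61 = 598.8358 rpm, dir flips to +; running = +598.8358
Stage 5 [61T→12T]: ω = 598.8358×61/12 = 3044.0821 rpm, dir flips to −; running = −3044.0821
Stage 6 [95T→30T]: ω = 3044.0821×95/30 = 9639.5932 rpm, dir flips to +; running = +9639.5932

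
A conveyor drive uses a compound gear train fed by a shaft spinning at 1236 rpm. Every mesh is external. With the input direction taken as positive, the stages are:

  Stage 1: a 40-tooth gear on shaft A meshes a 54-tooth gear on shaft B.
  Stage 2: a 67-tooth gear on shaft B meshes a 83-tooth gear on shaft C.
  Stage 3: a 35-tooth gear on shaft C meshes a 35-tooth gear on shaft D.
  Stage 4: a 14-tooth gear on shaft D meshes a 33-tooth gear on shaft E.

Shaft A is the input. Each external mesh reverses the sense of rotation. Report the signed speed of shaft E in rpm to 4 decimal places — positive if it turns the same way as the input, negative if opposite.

Stage 1 [40T→54T]: ω = 1236.0000×40/54 = 915.5556 rpm, dir flips to −; running = −915.5556
Stage 2 [67T→83T]: ω = 915.5556×67/83 = 739.0629 rpm, dir flips to +; running = +739.0629
Stage 3 [35T→35T]: ω = 739.0629×35/35 = 739.0629 rpm, dir flips to −; running = −739.0629
Stage 4 [14T→33T]: ω = 739.0629×14/33 = 313.5418 rpm, dir flips to +; running = +313.5418

+313.5418 rpm (same as input, |ω| = 313.5418 rpm)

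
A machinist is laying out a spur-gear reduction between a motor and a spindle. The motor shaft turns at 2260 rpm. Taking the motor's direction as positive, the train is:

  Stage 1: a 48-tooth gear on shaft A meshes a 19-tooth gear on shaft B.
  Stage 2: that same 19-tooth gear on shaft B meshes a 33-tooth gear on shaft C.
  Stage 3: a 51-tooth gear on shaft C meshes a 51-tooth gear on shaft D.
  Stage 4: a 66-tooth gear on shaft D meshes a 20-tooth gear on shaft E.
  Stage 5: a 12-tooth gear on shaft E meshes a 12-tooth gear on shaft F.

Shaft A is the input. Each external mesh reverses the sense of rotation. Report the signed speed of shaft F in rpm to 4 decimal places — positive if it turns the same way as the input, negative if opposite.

-10848.0000 rpm (opposite to input, |ω| = 10848.0000 rpm)

Stage 1 [48T→19T]: ω = 2260.0000×48/19 = 5709.4737 rpm, dir flips to −; running = −5709.4737
Stage 2 [19T→33T]: ω = 5709.4737×19/33 = 3287.2727 rpm, dir flips to +; running = +3287.2727
Stage 3 [51T→51T]: ω = 3287.2727×51/51 = 3287.2727 rpm, dir flips to −; running = −3287.2727
Stage 4 [66T→20T]: ω = 3287.2727×66/20 = 10848.0000 rpm, dir flips to +; running = +10848.0000
Stage 5 [12T→12T]: ω = 10848.0000×12/12 = 10848.0000 rpm, dir flips to −; running = −10848.0000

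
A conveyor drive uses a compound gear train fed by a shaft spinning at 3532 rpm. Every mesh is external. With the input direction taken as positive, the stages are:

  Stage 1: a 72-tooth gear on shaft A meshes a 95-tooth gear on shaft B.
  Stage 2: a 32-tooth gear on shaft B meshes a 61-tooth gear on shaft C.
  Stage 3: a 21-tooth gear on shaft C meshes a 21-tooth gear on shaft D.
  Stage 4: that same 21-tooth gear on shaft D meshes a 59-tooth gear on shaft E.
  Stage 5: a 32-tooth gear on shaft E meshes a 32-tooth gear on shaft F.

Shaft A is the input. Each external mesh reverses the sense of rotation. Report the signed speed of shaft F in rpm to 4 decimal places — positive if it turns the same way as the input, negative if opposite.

-499.8239 rpm (opposite to input, |ω| = 499.8239 rpm)

Stage 1 [72T→95T]: ω = 3532.0000×72/95 = 2676.8842 rpm, dir flips to −; running = −2676.8842
Stage 2 [32T→61T]: ω = 2676.8842×32/61 = 1404.2671 rpm, dir flips to +; running = +1404.2671
Stage 3 [21T→21T]: ω = 1404.2671×21/21 = 1404.2671 rpm, dir flips to −; running = −1404.2671
Stage 4 [21T→59T]: ω = 1404.2671×21/59 = 499.8239 rpm, dir flips to +; running = +499.8239
Stage 5 [32T→32T]: ω = 499.8239×32/32 = 499.8239 rpm, dir flips to −; running = −499.8239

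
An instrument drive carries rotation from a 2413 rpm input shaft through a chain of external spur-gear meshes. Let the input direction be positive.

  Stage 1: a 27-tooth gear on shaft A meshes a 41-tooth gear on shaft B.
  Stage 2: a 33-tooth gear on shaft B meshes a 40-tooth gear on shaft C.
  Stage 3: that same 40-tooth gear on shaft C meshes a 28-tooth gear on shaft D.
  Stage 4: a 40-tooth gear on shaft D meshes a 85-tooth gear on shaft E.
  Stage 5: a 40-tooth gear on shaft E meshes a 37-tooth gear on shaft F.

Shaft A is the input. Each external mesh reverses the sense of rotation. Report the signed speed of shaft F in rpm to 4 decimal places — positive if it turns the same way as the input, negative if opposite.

Stage 1 [27T→41T]: ω = 2413.0000×27/41 = 1589.0488 rpm, dir flips to −; running = −1589.0488
Stage 2 [33T→40T]: ω = 1589.0488×33/40 = 1310.9652 rpm, dir flips to +; running = +1310.9652
Stage 3 [40T→28T]: ω = 1310.9652×40/28 = 1872.8075 rpm, dir flips to −; running = −1872.8075
Stage 4 [40T→85T]: ω = 1872.8075×40/85 = 881.3212 rpm, dir flips to +; running = +881.3212
Stage 5 [40T→37T]: ω = 881.3212×40/37 = 952.7796 rpm, dir flips to −; running = −952.7796

-952.7796 rpm (opposite to input, |ω| = 952.7796 rpm)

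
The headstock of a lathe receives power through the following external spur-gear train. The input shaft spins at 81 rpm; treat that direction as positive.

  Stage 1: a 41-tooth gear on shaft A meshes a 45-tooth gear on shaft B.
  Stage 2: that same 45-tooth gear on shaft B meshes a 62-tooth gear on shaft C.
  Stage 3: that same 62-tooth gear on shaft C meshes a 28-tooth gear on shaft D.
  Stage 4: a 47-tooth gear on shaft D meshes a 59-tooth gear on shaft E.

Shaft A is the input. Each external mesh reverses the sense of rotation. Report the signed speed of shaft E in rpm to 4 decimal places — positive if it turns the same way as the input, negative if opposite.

+94.4837 rpm (same as input, |ω| = 94.4837 rpm)

Stage 1 [41T→45T]: ω = 81.0000×41/45 = 73.8000 rpm, dir flips to −; running = −73.8000
Stage 2 [45T→62T]: ω = 73.8000×45/62 = 53.5645 rpm, dir flips to +; running = +53.5645
Stage 3 [62T→28T]: ω = 53.5645×62/28 = 118.6071 rpm, dir flips to −; running = −118.6071
Stage 4 [47T→59T]: ω = 118.6071×47/59 = 94.4837 rpm, dir flips to +; running = +94.4837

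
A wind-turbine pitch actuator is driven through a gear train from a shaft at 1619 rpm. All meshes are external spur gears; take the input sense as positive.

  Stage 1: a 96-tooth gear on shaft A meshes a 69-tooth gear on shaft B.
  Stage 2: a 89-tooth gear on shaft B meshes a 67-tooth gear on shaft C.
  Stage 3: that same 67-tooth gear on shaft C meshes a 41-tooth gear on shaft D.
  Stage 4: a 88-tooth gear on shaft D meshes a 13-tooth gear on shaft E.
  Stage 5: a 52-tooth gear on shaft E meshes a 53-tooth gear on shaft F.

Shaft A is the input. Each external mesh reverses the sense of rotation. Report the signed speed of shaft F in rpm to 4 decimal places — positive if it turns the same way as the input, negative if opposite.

Stage 1 [96T→69T]: ω = 1619.0000×96/69 = 2252.5217 rpm, dir flips to −; running = −2252.5217
Stage 2 [89T→67T]: ω = 2252.5217×89/67 = 2992.1557 rpm, dir flips to +; running = +2992.1557
Stage 3 [67T→41T]: ω = 2992.1557×67/41 = 4889.6204 rpm, dir flips to −; running = −4889.6204
Stage 4 [88T→13T]: ω = 4889.6204×88/13 = 33098.9686 rpm, dir flips to +; running = +33098.9686
Stage 5 [52T→53T]: ω = 33098.9686×52/53 = 32474.4598 rpm, dir flips to −; running = −32474.4598

-32474.4598 rpm (opposite to input, |ω| = 32474.4598 rpm)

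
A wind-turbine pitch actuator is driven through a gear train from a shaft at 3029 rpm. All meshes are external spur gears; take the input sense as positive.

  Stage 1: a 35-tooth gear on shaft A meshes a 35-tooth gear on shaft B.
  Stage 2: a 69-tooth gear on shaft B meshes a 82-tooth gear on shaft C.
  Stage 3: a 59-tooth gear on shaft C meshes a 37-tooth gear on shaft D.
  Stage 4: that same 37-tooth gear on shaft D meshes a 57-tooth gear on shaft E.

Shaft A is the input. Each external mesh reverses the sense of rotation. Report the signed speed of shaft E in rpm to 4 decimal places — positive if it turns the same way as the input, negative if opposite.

+2638.2240 rpm (same as input, |ω| = 2638.2240 rpm)

Stage 1 [35T→35T]: ω = 3029.0000×35/35 = 3029.0000 rpm, dir flips to −; running = −3029.0000
Stage 2 [69T→82T]: ω = 3029.0000×69/82 = 2548.7927 rpm, dir flips to +; running = +2548.7927
Stage 3 [59T→37T]: ω = 2548.7927×59/37 = 4064.2910 rpm, dir flips to −; running = −4064.2910
Stage 4 [37T→57T]: ω = 4064.2910×37/57 = 2638.2240 rpm, dir flips to +; running = +2638.2240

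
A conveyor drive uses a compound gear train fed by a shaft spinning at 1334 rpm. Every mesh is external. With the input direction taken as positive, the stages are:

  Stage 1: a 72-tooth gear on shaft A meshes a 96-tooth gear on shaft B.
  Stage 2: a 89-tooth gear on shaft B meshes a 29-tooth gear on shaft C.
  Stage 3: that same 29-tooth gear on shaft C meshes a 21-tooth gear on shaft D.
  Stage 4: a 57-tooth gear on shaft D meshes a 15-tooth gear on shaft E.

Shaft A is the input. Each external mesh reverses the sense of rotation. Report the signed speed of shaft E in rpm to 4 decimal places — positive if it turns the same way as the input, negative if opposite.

Stage 1 [72T→96T]: ω = 1334.0000×72/96 = 1000.5000 rpm, dir flips to −; running = −1000.5000
Stage 2 [89T→29T]: ω = 1000.5000×89/29 = 3070.5000 rpm, dir flips to +; running = +3070.5000
Stage 3 [29T→21T]: ω = 3070.5000×29/21 = 4240.2143 rpm, dir flips to −; running = −4240.2143
Stage 4 [57T→15T]: ω = 4240.2143×57/15 = 16112.8143 rpm, dir flips to +; running = +16112.8143

+16112.8143 rpm (same as input, |ω| = 16112.8143 rpm)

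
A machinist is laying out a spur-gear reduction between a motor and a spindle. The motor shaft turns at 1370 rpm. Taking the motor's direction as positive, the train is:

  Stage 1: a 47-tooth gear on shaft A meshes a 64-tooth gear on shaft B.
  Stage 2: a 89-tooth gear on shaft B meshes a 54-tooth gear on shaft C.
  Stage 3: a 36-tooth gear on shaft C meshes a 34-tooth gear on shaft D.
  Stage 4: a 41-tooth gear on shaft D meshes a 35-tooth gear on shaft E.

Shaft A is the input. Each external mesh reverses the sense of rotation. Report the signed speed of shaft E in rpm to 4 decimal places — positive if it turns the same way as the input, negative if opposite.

+2056.7149 rpm (same as input, |ω| = 2056.7149 rpm)

Stage 1 [47T→64T]: ω = 1370.0000×47/64 = 1006.0938 rpm, dir flips to −; running = −1006.0938
Stage 2 [89T→54T]: ω = 1006.0938×89/54 = 1658.1916 rpm, dir flips to +; running = +1658.1916
Stage 3 [36T→34T]: ω = 1658.1916×36/34 = 1755.7322 rpm, dir flips to −; running = −1755.7322
Stage 4 [41T→35T]: ω = 1755.7322×41/35 = 2056.7149 rpm, dir flips to +; running = +2056.7149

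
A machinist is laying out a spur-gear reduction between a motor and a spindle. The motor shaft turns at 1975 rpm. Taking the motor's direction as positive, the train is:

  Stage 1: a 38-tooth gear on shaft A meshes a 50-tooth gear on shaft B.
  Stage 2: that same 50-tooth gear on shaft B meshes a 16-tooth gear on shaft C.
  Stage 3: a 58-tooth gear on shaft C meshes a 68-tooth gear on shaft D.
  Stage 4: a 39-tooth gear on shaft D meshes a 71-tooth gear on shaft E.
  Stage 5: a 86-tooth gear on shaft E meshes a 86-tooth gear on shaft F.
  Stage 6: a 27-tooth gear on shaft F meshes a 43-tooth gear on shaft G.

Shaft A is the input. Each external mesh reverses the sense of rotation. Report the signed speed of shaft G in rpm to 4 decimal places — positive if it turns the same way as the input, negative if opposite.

+1379.9119 rpm (same as input, |ω| = 1379.9119 rpm)

Stage 1 [38T→50T]: ω = 1975.0000×38/50 = 1501.0000 rpm, dir flips to −; running = −1501.0000
Stage 2 [50T→16T]: ω = 1501.0000×50/16 = 4690.6250 rpm, dir flips to +; running = +4690.6250
Stage 3 [58T→68T]: ω = 4690.6250×58/68 = 4000.8272 rpm, dir flips to −; running = −4000.8272
Stage 4 [39T→71T]: ω = 4000.8272×39/71 = 2197.6375 rpm, dir flips to +; running = +2197.6375
Stage 5 [86T→86T]: ω = 2197.6375×86/86 = 2197.6375 rpm, dir flips to −; running = −2197.6375
Stage 6 [27T→43T]: ω = 2197.6375×27/43 = 1379.9119 rpm, dir flips to +; running = +1379.9119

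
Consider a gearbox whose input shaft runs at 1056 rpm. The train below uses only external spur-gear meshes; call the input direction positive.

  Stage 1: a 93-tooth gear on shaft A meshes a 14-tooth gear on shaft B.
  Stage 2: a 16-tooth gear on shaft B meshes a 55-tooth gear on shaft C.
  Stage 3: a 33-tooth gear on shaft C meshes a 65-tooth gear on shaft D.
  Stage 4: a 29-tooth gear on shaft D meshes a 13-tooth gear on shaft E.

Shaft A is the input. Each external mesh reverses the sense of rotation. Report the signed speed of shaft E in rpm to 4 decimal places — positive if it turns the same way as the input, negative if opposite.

Stage 1 [93T→14T]: ω = 1056.0000×93/14 = 7014.8571 rpm, dir flips to −; running = −7014.8571
Stage 2 [16T→55T]: ω = 7014.8571×16/55 = 2040.6857 rpm, dir flips to +; running = +2040.6857
Stage 3 [33T→65T]: ω = 2040.6857×33/65 = 1036.0404 rpm, dir flips to −; running = −1036.0404
Stage 4 [29T→13T]: ω = 1036.0404×29/13 = 2311.1671 rpm, dir flips to +; running = +2311.1671

+2311.1671 rpm (same as input, |ω| = 2311.1671 rpm)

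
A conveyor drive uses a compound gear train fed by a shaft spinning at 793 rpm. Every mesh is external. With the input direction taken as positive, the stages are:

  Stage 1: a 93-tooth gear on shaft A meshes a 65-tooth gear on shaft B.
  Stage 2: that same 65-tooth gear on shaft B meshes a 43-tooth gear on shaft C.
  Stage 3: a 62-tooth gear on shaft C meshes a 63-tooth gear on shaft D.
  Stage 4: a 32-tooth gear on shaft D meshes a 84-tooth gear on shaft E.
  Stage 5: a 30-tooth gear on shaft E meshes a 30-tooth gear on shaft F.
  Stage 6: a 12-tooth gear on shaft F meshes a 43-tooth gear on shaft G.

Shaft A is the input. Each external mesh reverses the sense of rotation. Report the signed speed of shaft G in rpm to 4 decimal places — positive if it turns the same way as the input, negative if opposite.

+179.4413 rpm (same as input, |ω| = 179.4413 rpm)

Stage 1 [93T→65T]: ω = 793.0000×93/65 = 1134.6000 rpm, dir flips to −; running = −1134.6000
Stage 2 [65T→43T]: ω = 1134.6000×65/43 = 1715.0930 rpm, dir flips to +; running = +1715.0930
Stage 3 [62T→63T]: ω = 1715.0930×62/63 = 1687.8693 rpm, dir flips to −; running = −1687.8693
Stage 4 [32T→84T]: ω = 1687.8693×32/84 = 642.9978 rpm, dir flips to +; running = +642.9978
Stage 5 [30T→30T]: ω = 642.9978×30/30 = 642.9978 rpm, dir flips to −; running = −642.9978
Stage 6 [12T→43T]: ω = 642.9978×12/43 = 179.4413 rpm, dir flips to +; running = +179.4413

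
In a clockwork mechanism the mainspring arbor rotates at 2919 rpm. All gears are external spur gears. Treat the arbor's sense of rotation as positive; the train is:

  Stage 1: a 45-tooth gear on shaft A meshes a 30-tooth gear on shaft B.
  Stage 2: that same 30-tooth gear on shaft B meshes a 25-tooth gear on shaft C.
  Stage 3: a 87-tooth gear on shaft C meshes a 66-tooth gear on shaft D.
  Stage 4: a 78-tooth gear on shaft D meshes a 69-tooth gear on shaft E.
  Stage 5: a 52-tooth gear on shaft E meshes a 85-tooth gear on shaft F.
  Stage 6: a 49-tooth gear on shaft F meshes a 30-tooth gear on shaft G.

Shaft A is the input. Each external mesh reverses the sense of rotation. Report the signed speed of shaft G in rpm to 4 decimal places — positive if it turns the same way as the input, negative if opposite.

+7823.2403 rpm (same as input, |ω| = 7823.2403 rpm)

Stage 1 [45T→30T]: ω = 2919.0000×45/30 = 4378.5000 rpm, dir flips to −; running = −4378.5000
Stage 2 [30T→25T]: ω = 4378.5000×30/25 = 5254.2000 rpm, dir flips to +; running = +5254.2000
Stage 3 [87T→66T]: ω = 5254.2000×87/66 = 6925.9909 rpm, dir flips to −; running = −6925.9909
Stage 4 [78T→69T]: ω = 6925.9909×78/69 = 7829.3810 rpm, dir flips to +; running = +7829.3810
Stage 5 [52T→85T]: ω = 7829.3810×52/85 = 4789.7390 rpm, dir flips to −; running = −4789.7390
Stage 6 [49T→30T]: ω = 4789.7390×49/30 = 7823.2403 rpm, dir flips to +; running = +7823.2403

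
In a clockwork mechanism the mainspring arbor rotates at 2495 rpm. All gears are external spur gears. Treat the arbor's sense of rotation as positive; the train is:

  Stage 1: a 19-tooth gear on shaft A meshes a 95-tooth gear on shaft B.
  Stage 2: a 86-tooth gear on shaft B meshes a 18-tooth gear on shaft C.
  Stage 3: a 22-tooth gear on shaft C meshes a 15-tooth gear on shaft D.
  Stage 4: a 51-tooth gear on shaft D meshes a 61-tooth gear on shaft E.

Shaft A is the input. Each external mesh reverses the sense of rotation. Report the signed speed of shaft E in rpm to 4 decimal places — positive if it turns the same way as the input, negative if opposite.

Stage 1 [19T→95T]: ω = 2495.0000×19/95 = 499.0000 rpm, dir flips to −; running = −499.0000
Stage 2 [86T→18T]: ω = 499.0000×86/18 = 2384.1111 rpm, dir flips to +; running = +2384.1111
Stage 3 [22T→15T]: ω = 2384.1111×22/15 = 3496.6963 rpm, dir flips to −; running = −3496.6963
Stage 4 [51T→61T]: ω = 3496.6963×51/61 = 2923.4674 rpm, dir flips to +; running = +2923.4674

+2923.4674 rpm (same as input, |ω| = 2923.4674 rpm)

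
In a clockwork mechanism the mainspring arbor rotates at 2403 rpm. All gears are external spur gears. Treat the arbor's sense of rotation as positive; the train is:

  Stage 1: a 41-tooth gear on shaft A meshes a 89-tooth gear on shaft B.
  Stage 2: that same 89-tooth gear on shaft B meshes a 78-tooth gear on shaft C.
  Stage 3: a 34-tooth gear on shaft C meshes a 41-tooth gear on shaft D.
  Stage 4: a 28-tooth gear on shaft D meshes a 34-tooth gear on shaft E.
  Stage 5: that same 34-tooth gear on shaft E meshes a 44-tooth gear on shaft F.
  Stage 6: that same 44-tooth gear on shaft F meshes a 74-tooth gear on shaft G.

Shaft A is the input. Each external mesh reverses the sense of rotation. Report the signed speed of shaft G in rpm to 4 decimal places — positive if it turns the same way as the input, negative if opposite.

Stage 1 [41T→89T]: ω = 2403.0000×41/89 = 1107.0000 rpm, dir flips to −; running = −1107.0000
Stage 2 [89T→78T]: ω = 1107.0000×89/78 = 1263.1154 rpm, dir flips to +; running = +1263.1154
Stage 3 [34T→41T]: ω = 1263.1154×34/41 = 1047.4615 rpm, dir flips to −; running = −1047.4615
Stage 4 [28T→34T]: ω = 1047.4615×28/34 = 862.6154 rpm, dir flips to +; running = +862.6154
Stage 5 [34T→44T]: ω = 862.6154×34/44 = 666.5664 rpm, dir flips to −; running = −666.5664
Stage 6 [44T→74T]: ω = 666.5664×44/74 = 396.3368 rpm, dir flips to +; running = +396.3368

+396.3368 rpm (same as input, |ω| = 396.3368 rpm)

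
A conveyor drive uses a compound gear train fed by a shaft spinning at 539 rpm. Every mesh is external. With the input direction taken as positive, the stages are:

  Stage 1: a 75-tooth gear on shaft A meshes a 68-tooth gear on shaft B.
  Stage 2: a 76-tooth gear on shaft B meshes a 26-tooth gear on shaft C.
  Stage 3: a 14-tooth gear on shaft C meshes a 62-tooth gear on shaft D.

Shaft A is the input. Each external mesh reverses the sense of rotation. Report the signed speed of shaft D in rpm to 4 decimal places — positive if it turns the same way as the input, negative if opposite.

-392.3898 rpm (opposite to input, |ω| = 392.3898 rpm)

Stage 1 [75T→68T]: ω = 539.0000×75/68 = 594.4853 rpm, dir flips to −; running = −594.4853
Stage 2 [76T→26T]: ω = 594.4853×76/26 = 1737.7262 rpm, dir flips to +; running = +1737.7262
Stage 3 [14T→62T]: ω = 1737.7262×14/62 = 392.3898 rpm, dir flips to −; running = −392.3898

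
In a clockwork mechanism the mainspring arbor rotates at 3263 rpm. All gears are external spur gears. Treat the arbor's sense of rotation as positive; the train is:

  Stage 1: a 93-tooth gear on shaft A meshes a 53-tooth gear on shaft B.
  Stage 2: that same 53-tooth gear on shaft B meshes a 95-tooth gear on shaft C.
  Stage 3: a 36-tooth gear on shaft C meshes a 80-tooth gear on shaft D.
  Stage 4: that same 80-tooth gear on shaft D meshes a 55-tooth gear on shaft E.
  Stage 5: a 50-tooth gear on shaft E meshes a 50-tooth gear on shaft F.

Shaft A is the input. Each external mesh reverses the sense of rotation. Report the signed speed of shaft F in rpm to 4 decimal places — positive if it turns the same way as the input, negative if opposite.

Stage 1 [93T→53T]: ω = 3263.0000×93/53 = 5725.6415 rpm, dir flips to −; running = −5725.6415
Stage 2 [53T→95T]: ω = 5725.6415×53/95 = 3194.3053 rpm, dir flips to +; running = +3194.3053
Stage 3 [36T→80T]: ω = 3194.3053×36/80 = 1437.4374 rpm, dir flips to −; running = −1437.4374
Stage 4 [80T→55T]: ω = 1437.4374×80/55 = 2090.8180 rpm, dir flips to +; running = +2090.8180
Stage 5 [50T→50T]: ω = 2090.8180×50/50 = 2090.8180 rpm, dir flips to −; running = −2090.8180

-2090.8180 rpm (opposite to input, |ω| = 2090.8180 rpm)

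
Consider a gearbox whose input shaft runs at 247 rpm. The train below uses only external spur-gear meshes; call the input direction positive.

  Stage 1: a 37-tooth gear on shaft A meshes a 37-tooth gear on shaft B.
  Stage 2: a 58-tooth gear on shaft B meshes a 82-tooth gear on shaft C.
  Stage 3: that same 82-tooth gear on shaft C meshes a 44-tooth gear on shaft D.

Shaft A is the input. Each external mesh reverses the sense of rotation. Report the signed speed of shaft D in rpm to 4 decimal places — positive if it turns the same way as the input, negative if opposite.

-325.5909 rpm (opposite to input, |ω| = 325.5909 rpm)

Stage 1 [37T→37T]: ω = 247.0000×37/37 = 247.0000 rpm, dir flips to −; running = −247.0000
Stage 2 [58T→82T]: ω = 247.0000×58/82 = 174.7073 rpm, dir flips to +; running = +174.7073
Stage 3 [82T→44T]: ω = 174.7073×82/44 = 325.5909 rpm, dir flips to −; running = −325.5909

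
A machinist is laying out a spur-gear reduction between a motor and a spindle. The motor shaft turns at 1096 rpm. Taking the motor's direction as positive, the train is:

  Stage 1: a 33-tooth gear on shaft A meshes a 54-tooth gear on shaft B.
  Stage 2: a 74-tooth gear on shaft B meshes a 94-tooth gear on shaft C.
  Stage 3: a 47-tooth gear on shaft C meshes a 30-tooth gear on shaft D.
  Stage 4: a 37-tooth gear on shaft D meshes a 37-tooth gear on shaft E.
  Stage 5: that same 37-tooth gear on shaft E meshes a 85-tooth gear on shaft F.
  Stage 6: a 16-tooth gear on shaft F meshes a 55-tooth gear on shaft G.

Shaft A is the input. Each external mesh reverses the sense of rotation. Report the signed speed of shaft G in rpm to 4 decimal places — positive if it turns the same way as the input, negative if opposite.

Stage 1 [33T→54T]: ω = 1096.0000×33/54 = 669.7778 rpm, dir flips to −; running = −669.7778
Stage 2 [74T→94T]: ω = 669.7778×74/94 = 527.2719 rpm, dir flips to +; running = +527.2719
Stage 3 [47T→30T]: ω = 527.2719×47/30 = 826.0593 rpm, dir flips to −; running = −826.0593
Stage 4 [37T→37T]: ω = 826.0593×37/37 = 826.0593 rpm, dir flips to +; running = +826.0593
Stage 5 [37T→85T]: ω = 826.0593×37/85 = 359.5787 rpm, dir flips to −; running = −359.5787
Stage 6 [16T→55T]: ω = 359.5787×16/55 = 104.6047 rpm, dir flips to +; running = +104.6047

+104.6047 rpm (same as input, |ω| = 104.6047 rpm)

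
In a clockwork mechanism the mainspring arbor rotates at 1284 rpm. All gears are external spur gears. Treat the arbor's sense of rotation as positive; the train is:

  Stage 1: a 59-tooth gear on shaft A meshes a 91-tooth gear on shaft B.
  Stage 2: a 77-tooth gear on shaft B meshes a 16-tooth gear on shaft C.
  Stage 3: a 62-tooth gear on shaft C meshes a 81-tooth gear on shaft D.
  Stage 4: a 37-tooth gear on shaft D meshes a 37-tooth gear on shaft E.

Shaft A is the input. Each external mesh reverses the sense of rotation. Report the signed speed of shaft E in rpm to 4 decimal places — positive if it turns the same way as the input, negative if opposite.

+3066.5712 rpm (same as input, |ω| = 3066.5712 rpm)

Stage 1 [59T→91T]: ω = 1284.0000×59/91 = 832.4835 rpm, dir flips to −; running = −832.4835
Stage 2 [77T→16T]: ω = 832.4835×77/16 = 4006.3269 rpm, dir flips to +; running = +4006.3269
Stage 3 [62T→81T]: ω = 4006.3269×62/81 = 3066.5712 rpm, dir flips to −; running = −3066.5712
Stage 4 [37T→37T]: ω = 3066.5712×37/37 = 3066.5712 rpm, dir flips to +; running = +3066.5712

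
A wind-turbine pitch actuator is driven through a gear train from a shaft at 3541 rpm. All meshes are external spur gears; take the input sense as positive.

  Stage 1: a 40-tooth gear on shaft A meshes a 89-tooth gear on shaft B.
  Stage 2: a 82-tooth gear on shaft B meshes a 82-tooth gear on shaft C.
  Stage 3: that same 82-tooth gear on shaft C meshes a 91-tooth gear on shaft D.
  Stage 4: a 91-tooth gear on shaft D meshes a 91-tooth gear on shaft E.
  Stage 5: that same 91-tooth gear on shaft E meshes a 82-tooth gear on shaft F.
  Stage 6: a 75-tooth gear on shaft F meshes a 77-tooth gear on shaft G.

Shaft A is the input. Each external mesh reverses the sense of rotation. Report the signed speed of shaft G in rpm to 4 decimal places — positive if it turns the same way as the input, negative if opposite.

Stage 1 [40T→89T]: ω = 3541.0000×40/89 = 1591.4607 rpm, dir flips to −; running = −1591.4607
Stage 2 [82T→82T]: ω = 1591.4607×82/82 = 1591.4607 rpm, dir flips to +; running = +1591.4607
Stage 3 [82T→91T]: ω = 1591.4607×82/91 = 1434.0635 rpm, dir flips to −; running = −1434.0635
Stage 4 [91T→91T]: ω = 1434.0635×91/91 = 1434.0635 rpm, dir flips to +; running = +1434.0635
Stage 5 [91T→82T]: ω = 1434.0635×91/82 = 1591.4607 rpm, dir flips to −; running = −1591.4607
Stage 6 [75T→77T]: ω = 1591.4607×75/77 = 1550.1240 rpm, dir flips to +; running = +1550.1240

+1550.1240 rpm (same as input, |ω| = 1550.1240 rpm)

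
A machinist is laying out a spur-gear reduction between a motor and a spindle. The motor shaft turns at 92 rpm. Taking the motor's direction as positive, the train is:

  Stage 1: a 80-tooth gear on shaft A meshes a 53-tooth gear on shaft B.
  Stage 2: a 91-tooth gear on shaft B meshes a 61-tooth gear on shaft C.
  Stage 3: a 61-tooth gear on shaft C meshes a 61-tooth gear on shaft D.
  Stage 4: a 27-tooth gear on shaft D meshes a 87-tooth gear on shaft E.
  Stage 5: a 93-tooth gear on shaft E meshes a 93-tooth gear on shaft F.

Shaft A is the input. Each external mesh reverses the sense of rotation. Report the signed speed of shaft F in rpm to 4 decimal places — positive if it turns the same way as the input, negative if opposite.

Stage 1 [80T→53T]: ω = 92.0000×80/53 = 138.8679 rpm, dir flips to −; running = −138.8679
Stage 2 [91T→61T]: ω = 138.8679×91/61 = 207.1636 rpm, dir flips to +; running = +207.1636
Stage 3 [61T→61T]: ω = 207.1636×61/61 = 207.1636 rpm, dir flips to −; running = −207.1636
Stage 4 [27T→87T]: ω = 207.1636×27/87 = 64.2922 rpm, dir flips to +; running = +64.2922
Stage 5 [93T→93T]: ω = 64.2922×93/93 = 64.2922 rpm, dir flips to −; running = −64.2922

-64.2922 rpm (opposite to input, |ω| = 64.2922 rpm)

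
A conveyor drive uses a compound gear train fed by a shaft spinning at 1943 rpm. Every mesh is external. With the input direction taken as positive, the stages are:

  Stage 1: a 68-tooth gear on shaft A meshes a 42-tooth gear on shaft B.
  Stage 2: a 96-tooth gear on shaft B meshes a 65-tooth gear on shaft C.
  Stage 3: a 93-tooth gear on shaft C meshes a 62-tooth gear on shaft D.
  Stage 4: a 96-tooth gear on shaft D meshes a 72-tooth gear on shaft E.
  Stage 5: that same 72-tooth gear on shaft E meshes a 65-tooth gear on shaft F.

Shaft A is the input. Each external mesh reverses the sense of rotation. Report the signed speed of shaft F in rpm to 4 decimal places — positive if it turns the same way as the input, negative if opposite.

-10292.9398 rpm (opposite to input, |ω| = 10292.9398 rpm)

Stage 1 [68T→42T]: ω = 1943.0000×68/42 = 3145.8095 rpm, dir flips to −; running = −3145.8095
Stage 2 [96T→65T]: ω = 3145.8095×96/65 = 4646.1187 rpm, dir flips to +; running = +4646.1187
Stage 3 [93T→62T]: ω = 4646.1187×93/62 = 6969.1780 rpm, dir flips to −; running = −6969.1780
Stage 4 [96T→72T]: ω = 6969.1780×96/72 = 9292.2374 rpm, dir flips to +; running = +9292.2374
Stage 5 [72T→65T]: ω = 9292.2374×72/65 = 10292.9398 rpm, dir flips to −; running = −10292.9398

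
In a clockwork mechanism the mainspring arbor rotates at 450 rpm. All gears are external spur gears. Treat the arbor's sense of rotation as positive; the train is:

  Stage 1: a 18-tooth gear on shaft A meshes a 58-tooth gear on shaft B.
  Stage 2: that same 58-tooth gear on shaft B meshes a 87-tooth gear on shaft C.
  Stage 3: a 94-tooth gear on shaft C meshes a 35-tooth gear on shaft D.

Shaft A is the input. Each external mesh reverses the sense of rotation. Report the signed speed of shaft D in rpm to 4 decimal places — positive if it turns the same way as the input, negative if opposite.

Stage 1 [18T→58T]: ω = 450.0000×18/58 = 139.6552 rpm, dir flips to −; running = −139.6552
Stage 2 [58T→87T]: ω = 139.6552×58/87 = 93.1034 rpm, dir flips to +; running = +93.1034
Stage 3 [94T→35T]: ω = 93.1034×94/35 = 250.0493 rpm, dir flips to −; running = −250.0493

-250.0493 rpm (opposite to input, |ω| = 250.0493 rpm)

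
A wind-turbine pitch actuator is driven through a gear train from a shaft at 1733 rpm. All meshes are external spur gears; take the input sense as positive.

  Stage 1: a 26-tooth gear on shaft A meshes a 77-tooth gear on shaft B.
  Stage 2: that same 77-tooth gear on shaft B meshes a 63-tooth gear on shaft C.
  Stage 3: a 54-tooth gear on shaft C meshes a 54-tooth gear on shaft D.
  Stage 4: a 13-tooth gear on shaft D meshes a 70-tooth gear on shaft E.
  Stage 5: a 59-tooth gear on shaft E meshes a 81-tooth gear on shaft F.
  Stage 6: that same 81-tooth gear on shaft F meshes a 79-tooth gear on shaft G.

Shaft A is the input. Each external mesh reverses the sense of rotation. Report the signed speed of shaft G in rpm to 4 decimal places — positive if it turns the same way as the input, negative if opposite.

+99.1977 rpm (same as input, |ω| = 99.1977 rpm)

Stage 1 [26T→77T]: ω = 1733.0000×26/77 = 585.1688 rpm, dir flips to −; running = −585.1688
Stage 2 [77T→63T]: ω = 585.1688×77/63 = 715.2063 rpm, dir flips to +; running = +715.2063
Stage 3 [54T→54T]: ω = 715.2063×54/54 = 715.2063 rpm, dir flips to −; running = −715.2063
Stage 4 [13T→70T]: ω = 715.2063×13/70 = 132.8240 rpm, dir flips to +; running = +132.8240
Stage 5 [59T→81T]: ω = 132.8240×59/81 = 96.7484 rpm, dir flips to −; running = −96.7484
Stage 6 [81T→79T]: ω = 96.7484×81/79 = 99.1977 rpm, dir flips to +; running = +99.1977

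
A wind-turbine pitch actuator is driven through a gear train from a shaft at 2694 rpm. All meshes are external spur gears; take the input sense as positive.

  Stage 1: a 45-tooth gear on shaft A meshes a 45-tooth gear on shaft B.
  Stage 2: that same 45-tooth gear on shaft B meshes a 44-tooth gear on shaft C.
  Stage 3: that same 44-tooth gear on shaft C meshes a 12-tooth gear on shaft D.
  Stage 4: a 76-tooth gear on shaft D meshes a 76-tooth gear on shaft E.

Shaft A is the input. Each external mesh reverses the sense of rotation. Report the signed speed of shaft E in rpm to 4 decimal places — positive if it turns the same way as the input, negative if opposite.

Stage 1 [45T→45T]: ω = 2694.0000×45/45 = 2694.0000 rpm, dir flips to −; running = −2694.0000
Stage 2 [45T→44T]: ω = 2694.0000×45/44 = 2755.2273 rpm, dir flips to +; running = +2755.2273
Stage 3 [44T→12T]: ω = 2755.2273×44/12 = 10102.5000 rpm, dir flips to −; running = −10102.5000
Stage 4 [76T→76T]: ω = 10102.5000×76/76 = 10102.5000 rpm, dir flips to +; running = +10102.5000

+10102.5000 rpm (same as input, |ω| = 10102.5000 rpm)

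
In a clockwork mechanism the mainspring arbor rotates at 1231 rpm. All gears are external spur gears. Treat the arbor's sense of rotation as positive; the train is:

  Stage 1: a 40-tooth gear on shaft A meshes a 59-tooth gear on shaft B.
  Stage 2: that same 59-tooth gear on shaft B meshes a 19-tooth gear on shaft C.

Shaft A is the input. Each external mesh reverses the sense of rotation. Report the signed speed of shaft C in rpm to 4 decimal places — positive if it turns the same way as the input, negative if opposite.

Stage 1 [40T→59T]: ω = 1231.0000×40/59 = 834.5763 rpm, dir flips to −; running = −834.5763
Stage 2 [59T→19T]: ω = 834.5763×59/19 = 2591.5789 rpm, dir flips to +; running = +2591.5789

+2591.5789 rpm (same as input, |ω| = 2591.5789 rpm)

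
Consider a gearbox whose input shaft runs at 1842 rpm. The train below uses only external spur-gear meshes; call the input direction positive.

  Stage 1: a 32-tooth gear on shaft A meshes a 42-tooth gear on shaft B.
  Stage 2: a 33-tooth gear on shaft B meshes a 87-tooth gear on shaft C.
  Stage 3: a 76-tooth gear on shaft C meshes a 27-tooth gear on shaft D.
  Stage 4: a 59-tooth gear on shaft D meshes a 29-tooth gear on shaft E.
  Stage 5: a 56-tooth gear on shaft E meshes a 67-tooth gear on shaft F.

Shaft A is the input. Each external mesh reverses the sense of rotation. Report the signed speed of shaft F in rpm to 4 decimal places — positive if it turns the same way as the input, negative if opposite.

Stage 1 [32T→42T]: ω = 1842.0000×32/42 = 1403.4286 rpm, dir flips to −; running = −1403.4286
Stage 2 [33T→87T]: ω = 1403.4286×33/87 = 532.3350 rpm, dir flips to +; running = +532.3350
Stage 3 [76T→27T]: ω = 532.3350×76/27 = 1498.4244 rpm, dir flips to −; running = −1498.4244
Stage 4 [59T→29T]: ω = 1498.4244×59/29 = 3048.5186 rpm, dir flips to +; running = +3048.5186
Stage 5 [56T→67T]: ω = 3048.5186×56/67 = 2548.0155 rpm, dir flips to −; running = −2548.0155

-2548.0155 rpm (opposite to input, |ω| = 2548.0155 rpm)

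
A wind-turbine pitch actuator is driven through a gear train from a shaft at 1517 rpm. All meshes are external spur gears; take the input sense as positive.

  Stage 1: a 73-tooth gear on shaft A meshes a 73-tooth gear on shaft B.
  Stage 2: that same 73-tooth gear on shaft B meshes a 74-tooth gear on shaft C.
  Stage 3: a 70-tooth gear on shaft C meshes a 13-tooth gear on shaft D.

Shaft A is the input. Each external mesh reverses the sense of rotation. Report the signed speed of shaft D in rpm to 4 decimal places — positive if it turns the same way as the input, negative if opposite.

-8058.0769 rpm (opposite to input, |ω| = 8058.0769 rpm)

Stage 1 [73T→73T]: ω = 1517.0000×73/73 = 1517.0000 rpm, dir flips to −; running = −1517.0000
Stage 2 [73T→74T]: ω = 1517.0000×73/74 = 1496.5000 rpm, dir flips to +; running = +1496.5000
Stage 3 [70T→13T]: ω = 1496.5000×70/13 = 8058.0769 rpm, dir flips to −; running = −8058.0769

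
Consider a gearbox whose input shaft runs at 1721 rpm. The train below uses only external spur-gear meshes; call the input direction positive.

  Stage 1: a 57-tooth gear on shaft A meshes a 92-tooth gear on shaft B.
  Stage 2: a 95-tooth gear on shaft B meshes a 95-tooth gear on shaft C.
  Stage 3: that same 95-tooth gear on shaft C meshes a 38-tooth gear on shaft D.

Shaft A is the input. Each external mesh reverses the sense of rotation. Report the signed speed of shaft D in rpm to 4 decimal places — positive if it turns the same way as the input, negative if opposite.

-2665.6793 rpm (opposite to input, |ω| = 2665.6793 rpm)

Stage 1 [57T→92T]: ω = 1721.0000×57/92 = 1066.2717 rpm, dir flips to −; running = −1066.2717
Stage 2 [95T→95T]: ω = 1066.2717×95/95 = 1066.2717 rpm, dir flips to +; running = +1066.2717
Stage 3 [95T→38T]: ω = 1066.2717×95/38 = 2665.6793 rpm, dir flips to −; running = −2665.6793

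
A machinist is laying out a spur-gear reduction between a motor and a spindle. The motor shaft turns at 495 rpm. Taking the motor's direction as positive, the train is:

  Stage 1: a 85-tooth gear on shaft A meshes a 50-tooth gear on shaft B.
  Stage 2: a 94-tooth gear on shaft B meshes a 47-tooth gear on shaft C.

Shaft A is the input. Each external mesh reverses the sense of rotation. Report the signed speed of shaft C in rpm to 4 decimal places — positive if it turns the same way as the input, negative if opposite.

+1683.0000 rpm (same as input, |ω| = 1683.0000 rpm)

Stage 1 [85T→50T]: ω = 495.0000×85/50 = 841.5000 rpm, dir flips to −; running = −841.5000
Stage 2 [94T→47T]: ω = 841.5000×94/47 = 1683.0000 rpm, dir flips to +; running = +1683.0000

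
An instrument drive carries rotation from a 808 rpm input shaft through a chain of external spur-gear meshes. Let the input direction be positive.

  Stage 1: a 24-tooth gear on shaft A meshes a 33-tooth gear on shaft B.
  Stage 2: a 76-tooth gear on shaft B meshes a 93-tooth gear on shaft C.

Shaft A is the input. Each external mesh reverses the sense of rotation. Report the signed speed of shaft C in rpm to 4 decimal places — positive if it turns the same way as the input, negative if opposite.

+480.2190 rpm (same as input, |ω| = 480.2190 rpm)

Stage 1 [24T→33T]: ω = 808.0000×24/33 = 587.6364 rpm, dir flips to −; running = −587.6364
Stage 2 [76T→93T]: ω = 587.6364×76/93 = 480.2190 rpm, dir flips to +; running = +480.2190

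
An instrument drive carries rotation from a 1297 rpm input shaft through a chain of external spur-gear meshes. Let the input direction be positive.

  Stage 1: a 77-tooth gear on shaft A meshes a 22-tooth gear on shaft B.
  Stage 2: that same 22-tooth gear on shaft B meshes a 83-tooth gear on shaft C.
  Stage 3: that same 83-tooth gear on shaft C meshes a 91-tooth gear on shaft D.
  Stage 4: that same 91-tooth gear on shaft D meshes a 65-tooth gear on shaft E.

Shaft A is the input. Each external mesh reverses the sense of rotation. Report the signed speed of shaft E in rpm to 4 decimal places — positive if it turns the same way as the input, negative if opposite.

Stage 1 [77T→22T]: ω = 1297.0000×77/22 = 4539.5000 rpm, dir flips to −; running = −4539.5000
Stage 2 [22T→83T]: ω = 4539.5000×22/83 = 1203.2410 rpm, dir flips to +; running = +1203.2410
Stage 3 [83T→91T]: ω = 1203.2410×83/91 = 1097.4615 rpm, dir flips to −; running = −1097.4615
Stage 4 [91T→65T]: ω = 1097.4615×91/65 = 1536.4462 rpm, dir flips to +; running = +1536.4462

+1536.4462 rpm (same as input, |ω| = 1536.4462 rpm)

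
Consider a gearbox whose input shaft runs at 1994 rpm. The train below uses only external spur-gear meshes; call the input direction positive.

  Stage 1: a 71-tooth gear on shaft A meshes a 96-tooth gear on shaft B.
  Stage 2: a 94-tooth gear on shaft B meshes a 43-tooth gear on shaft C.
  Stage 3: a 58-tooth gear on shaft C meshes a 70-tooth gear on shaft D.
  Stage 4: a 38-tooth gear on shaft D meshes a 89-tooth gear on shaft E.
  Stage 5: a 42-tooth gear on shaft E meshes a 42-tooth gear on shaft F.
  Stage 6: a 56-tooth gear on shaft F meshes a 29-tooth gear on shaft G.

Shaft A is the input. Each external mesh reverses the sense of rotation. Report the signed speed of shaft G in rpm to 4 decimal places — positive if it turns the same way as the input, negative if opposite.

Stage 1 [71T→96T]: ω = 1994.0000×71/96 = 1474.7292 rpm, dir flips to −; running = −1474.7292
Stage 2 [94T→43T]: ω = 1474.7292×94/43 = 3223.8266 rpm, dir flips to +; running = +3223.8266
Stage 3 [58T→70T]: ω = 3223.8266×58/70 = 2671.1706 rpm, dir flips to −; running = −2671.1706
Stage 4 [38T→89T]: ω = 2671.1706×38/89 = 1140.4998 rpm, dir flips to +; running = +1140.4998
Stage 5 [42T→42T]: ω = 1140.4998×42/42 = 1140.4998 rpm, dir flips to −; running = −1140.4998
Stage 6 [56T→29T]: ω = 1140.4998×56/29 = 2202.3444 rpm, dir flips to +; running = +2202.3444

+2202.3444 rpm (same as input, |ω| = 2202.3444 rpm)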